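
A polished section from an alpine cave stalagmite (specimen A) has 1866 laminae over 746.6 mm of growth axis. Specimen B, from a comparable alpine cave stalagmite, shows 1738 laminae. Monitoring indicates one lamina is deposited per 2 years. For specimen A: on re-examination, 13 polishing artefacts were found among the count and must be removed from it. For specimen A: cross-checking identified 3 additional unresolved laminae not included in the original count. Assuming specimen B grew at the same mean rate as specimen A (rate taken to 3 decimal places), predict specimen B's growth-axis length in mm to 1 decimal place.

Specimen A: after corrections the count is 1866 − 13 + 3 = 1856 laminae.
Specimen A: 1856 laminae at 2 years each span 1856 × 2 = 3712 years.
A: Mean rate = 746.6 mm / 3712 years ≈ 0.201 mm per year.
Specimen B: 1738 laminae at 2 years each span 1738 × 2 = 3476 years. Length of B = 0.201 × 3476 = 698.7 mm.

698.7 mm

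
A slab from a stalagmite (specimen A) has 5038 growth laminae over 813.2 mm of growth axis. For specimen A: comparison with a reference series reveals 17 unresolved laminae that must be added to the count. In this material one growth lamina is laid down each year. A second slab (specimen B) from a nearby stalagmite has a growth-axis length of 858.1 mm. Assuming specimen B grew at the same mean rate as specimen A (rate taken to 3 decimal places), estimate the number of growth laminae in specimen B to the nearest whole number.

Specimen A: true growth lamina count = 5038 + 17 = 5055.
A: 813.2 mm over 5055 years gives 813.2 / 5055 ≈ 0.161 mm per year.
Specimen B: 858.1 mm / 0.161 mm per year = 5329.81 years ≈ 5330 growth laminae.

5330 growth laminae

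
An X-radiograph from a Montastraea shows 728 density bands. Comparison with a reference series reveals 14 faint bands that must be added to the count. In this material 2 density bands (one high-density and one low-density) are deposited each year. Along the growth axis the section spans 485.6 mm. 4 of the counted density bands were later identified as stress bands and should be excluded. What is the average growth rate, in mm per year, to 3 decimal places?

1.316 mm per year

After corrections the count is 728 − 4 + 14 = 738 density bands.
Dividing by 2 density bands per year: 738 / 2 = 369 years.
Extension rate ≈ 485.6 / 369 = 1.316 mm per year.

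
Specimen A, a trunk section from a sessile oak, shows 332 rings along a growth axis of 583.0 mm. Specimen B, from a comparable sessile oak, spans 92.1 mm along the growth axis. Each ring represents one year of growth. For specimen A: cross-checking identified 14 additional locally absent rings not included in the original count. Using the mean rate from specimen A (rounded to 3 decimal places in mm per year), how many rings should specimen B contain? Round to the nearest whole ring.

Specimen A: after corrections the count is 332 + 14 = 346 rings.
A: Mean rate = 583.0 mm / 346 years ≈ 1.685 mm/yr.
Specimen B: 92.1 mm / 1.685 mm per year = 54.66 years ≈ 55 rings.

55 rings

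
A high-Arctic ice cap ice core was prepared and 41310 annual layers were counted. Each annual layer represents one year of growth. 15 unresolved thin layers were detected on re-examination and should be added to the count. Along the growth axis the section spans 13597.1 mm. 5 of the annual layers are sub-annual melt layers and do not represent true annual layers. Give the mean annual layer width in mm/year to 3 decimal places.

After corrections the count is 41310 − 5 + 15 = 41320 annual layers.
Mean rate = 13597.1 mm / 41320 years ≈ 0.329 mm/year.

0.329 mm/year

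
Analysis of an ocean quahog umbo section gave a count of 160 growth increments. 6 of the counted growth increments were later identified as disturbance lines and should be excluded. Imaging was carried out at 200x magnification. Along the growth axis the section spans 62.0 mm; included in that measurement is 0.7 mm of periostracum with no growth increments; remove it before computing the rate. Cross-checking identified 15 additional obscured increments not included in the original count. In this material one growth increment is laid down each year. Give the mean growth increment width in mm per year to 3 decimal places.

0.363 mm per year

After corrections the count is 160 − 6 + 15 = 169 growth increments.
Removing the 0.7 mm offcut leaves 62.0 − 0.7 = 61.3 mm.
Mean rate = 61.3 mm / 169 years ≈ 0.363 mm per year.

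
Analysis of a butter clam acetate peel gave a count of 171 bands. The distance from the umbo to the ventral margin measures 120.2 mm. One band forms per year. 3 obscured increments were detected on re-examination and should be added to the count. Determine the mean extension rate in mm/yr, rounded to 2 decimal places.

Correcting the raw count gives 171 + 3 = 174 true bands.
Mean rate = 120.2 mm / 174 years ≈ 0.69 mm/yr.

0.69 mm/yr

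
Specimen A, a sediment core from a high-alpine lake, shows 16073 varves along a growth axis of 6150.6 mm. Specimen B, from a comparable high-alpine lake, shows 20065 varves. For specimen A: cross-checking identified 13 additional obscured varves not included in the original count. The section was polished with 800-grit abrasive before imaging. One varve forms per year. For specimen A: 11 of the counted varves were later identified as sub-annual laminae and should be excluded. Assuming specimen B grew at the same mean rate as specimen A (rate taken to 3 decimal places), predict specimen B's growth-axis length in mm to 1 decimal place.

Specimen A: correcting the raw count gives 16073 − 11 + 13 = 16075 true varves.
A: Extension rate ≈ 6150.6 / 16075 = 0.383 mm/yr.
For B, 0.383 mm/year × 20065 years = 7684.9 mm.

7684.9 mm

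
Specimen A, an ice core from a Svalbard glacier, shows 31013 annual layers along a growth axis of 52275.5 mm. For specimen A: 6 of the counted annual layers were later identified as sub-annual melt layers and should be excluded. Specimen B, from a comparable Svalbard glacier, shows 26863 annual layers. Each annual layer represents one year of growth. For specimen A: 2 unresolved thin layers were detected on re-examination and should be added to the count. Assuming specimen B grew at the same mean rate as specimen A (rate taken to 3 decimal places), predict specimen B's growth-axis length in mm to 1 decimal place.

Specimen A: true annual layer count = 31013 − 6 + 2 = 31009.
A: Extension rate ≈ 52275.5 / 31009 = 1.686 mm/year.
Length of B = 1.686 × 26863 = 45291.0 mm.

45291.0 mm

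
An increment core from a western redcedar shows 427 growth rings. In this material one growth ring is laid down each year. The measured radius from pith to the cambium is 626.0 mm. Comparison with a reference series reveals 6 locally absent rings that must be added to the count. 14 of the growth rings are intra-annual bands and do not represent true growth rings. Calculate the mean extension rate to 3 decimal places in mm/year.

Adjusted count: 427 − 14 + 6 = 419 growth rings.
Extension rate ≈ 626.0 / 419 = 1.494 mm/year.

1.494 mm/year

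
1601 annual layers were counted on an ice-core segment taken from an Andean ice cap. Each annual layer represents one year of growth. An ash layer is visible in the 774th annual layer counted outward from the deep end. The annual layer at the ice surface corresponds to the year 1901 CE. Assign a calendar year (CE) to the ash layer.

1601 − 774 = 827 annual layers lie beyond the ash layer toward the ice surface.
1901 − 827 = 1074 CE.

1074 CE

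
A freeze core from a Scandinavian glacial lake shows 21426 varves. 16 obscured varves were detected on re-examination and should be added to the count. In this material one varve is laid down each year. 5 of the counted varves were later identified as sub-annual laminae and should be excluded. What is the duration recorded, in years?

True varve count = 21426 − 5 + 16 = 21437.
One varve per year makes the duration 21437 years.

21437 yr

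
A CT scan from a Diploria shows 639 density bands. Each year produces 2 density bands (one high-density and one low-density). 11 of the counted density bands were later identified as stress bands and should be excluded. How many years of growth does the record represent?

Correcting the raw count gives 639 − 11 = 628 true density bands.
With 2 density bands per year, 628 / 2 = 314 years.

314 years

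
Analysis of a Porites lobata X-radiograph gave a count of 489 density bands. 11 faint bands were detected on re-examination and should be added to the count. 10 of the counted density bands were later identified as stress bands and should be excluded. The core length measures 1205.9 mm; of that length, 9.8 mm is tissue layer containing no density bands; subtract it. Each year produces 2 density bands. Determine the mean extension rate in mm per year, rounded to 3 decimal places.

Correcting the raw count gives 489 − 10 + 11 = 490 true density bands.
490 density bands at 2 per year is 490 / 2 = 245 years.
Removing the 9.8 mm offcut leaves 1205.9 − 9.8 = 1196.1 mm.
Extension rate ≈ 1196.1 / 245 = 4.882 mm per year.

4.882 mm per year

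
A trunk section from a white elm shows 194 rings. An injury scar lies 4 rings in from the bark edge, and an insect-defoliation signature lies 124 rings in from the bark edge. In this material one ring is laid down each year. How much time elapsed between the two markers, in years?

124 − 4 = 120 rings lie between the two events.
At one ring per year, 120 years elapsed between them.

120 years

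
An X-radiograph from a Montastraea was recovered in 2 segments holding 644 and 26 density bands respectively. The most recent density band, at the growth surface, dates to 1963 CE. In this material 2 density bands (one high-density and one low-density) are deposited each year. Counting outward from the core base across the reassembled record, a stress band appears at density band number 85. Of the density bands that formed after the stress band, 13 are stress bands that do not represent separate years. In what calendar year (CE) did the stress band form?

1677 CE

Total density bands = 644 + 26 = 670.
The stress band sits at density band 85 from the core base, so 670 − 85 = 585 density bands formed after it.
Excluding 13 false density bands: 585 − 13 = 572.
Dividing by 2 density bands per year: 572 / 2 = 286 years.
The density band at the growth surface is 1963 CE, so the stress band dates to 1963 − 286 = 1677 CE.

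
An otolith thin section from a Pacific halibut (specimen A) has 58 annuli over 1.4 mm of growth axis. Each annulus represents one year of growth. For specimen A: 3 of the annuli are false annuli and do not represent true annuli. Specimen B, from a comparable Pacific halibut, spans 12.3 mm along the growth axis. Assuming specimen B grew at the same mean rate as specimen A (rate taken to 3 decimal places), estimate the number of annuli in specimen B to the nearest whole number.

492 annuli

Specimen A: after corrections the count is 58 − 3 = 55 annuli.
A: Mean rate = 1.4 mm / 55 years ≈ 0.025 mm/year.
Specimen B: 12.3 mm / 0.025 mm per year = 492.00 years ≈ 492 annuli.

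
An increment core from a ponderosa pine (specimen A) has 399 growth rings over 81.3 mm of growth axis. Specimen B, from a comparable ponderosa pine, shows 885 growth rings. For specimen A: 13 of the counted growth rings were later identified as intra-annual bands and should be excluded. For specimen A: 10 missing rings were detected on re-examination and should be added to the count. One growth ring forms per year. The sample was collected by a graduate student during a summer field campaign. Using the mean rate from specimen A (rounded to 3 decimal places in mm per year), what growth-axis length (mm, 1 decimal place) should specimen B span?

Specimen A: true growth ring count = 399 − 13 + 10 = 396.
A: 81.3 mm over 396 years gives 81.3 / 396 ≈ 0.205 mm/yr.
For B, 0.205 mm/year × 885 years = 181.4 mm.

181.4 mm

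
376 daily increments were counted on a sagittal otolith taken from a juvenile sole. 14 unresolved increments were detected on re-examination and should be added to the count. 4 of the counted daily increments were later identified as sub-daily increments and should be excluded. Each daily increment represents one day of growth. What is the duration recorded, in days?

Correcting the raw count gives 376 − 4 + 14 = 386 true daily increments.
With a one-to-one daily increment periodicity this is 386 days.

386 days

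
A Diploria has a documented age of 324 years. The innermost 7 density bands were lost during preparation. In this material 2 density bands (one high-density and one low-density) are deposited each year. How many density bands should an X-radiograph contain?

Expected density bands: 324 × 2 = 648.
Subtracting the 7 density bands not captured gives 648 − 7 = 641 density bands in the record.

641 density bands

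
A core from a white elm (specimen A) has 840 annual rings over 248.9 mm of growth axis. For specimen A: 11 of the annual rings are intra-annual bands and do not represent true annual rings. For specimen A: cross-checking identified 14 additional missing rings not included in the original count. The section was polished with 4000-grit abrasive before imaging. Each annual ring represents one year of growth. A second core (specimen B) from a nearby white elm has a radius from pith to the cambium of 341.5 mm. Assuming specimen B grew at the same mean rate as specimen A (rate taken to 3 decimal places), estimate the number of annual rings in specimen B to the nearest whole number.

1158 annual rings

Specimen A: adjusted count: 840 − 11 + 14 = 843 annual rings.
A: Mean rate = 248.9 mm / 843 years ≈ 0.295 mm/year.
B spans 341.5 / 0.295 = 1157.63 years ≈ 1158 annual rings.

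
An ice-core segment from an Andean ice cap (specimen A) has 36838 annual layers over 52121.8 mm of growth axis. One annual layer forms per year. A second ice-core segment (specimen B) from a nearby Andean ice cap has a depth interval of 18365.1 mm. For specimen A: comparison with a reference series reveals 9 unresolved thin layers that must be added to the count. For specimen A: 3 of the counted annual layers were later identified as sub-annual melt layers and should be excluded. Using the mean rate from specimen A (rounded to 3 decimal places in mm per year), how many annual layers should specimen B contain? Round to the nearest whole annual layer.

12979 annual layers

Specimen A: true annual layer count = 36838 − 3 + 9 = 36844.
A: Extension rate ≈ 52121.8 / 36844 = 1.415 mm/yr.
For B, 18365.1 / 1.415 = 12978.87 years ≈ 12979 annual layers.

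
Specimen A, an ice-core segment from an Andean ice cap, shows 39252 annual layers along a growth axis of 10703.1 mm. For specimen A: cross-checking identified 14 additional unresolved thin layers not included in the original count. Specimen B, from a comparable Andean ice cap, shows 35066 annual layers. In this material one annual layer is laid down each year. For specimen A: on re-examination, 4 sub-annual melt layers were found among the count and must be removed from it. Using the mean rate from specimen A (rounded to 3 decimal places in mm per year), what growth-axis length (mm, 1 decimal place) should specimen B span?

9573.0 mm

Specimen A: true annual layer count = 39252 − 4 + 14 = 39262.
A: Mean rate = 10703.1 mm / 39262 years ≈ 0.273 mm per year.
B's length ≈ 0.273 × 35066 = 9573.0 mm.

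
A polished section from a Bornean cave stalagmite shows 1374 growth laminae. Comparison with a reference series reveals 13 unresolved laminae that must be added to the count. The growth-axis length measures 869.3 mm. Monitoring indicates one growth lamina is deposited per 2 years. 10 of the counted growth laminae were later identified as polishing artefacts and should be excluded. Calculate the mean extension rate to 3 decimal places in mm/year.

Adjusted count: 1374 − 10 + 13 = 1377 growth laminae.
1377 growth laminae at 2 years each span 1377 × 2 = 2754 years.
869.3 mm over 2754 years gives 869.3 / 2754 ≈ 0.316 mm/year.

0.316 mm/year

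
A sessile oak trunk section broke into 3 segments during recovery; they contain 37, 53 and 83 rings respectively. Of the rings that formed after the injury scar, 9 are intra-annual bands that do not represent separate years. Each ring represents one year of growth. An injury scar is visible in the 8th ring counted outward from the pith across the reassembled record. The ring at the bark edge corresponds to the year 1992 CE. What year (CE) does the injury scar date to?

1836 CE

Total rings = 37 + 53 + 83 = 173.
Between ring 8 and the bark edge there are 173 − 8 = 165 rings.
165 − 9 false = 156 true rings after the injury scar.
The ring at the bark edge is 1992 CE, so the injury scar dates to 1992 − 156 = 1836 CE.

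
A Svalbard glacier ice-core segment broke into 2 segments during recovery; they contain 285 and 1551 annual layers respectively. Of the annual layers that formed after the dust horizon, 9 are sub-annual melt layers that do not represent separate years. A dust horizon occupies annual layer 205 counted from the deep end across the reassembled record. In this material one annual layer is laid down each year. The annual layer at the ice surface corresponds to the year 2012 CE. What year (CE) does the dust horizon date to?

390 CE

Total annual layers = 285 + 1551 = 1836.
1836 − 205 = 1631 annual layers lie beyond the dust horizon toward the ice surface.
Removing the 9 false annual layers leaves 1631 − 9 = 1622 true annual layers beyond the dust horizon.
2012 − 1622 = 390 CE.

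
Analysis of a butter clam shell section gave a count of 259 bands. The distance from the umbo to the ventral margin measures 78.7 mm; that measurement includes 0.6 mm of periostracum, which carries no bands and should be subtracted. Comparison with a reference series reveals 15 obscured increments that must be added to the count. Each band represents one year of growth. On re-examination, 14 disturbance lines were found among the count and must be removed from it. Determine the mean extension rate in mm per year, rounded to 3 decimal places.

Adjusted count: 259 − 14 + 15 = 260 bands.
The growth record spans 78.7 − 0.6 = 78.1 mm.
Mean rate = 78.1 mm / 260 years ≈ 0.300 mm per year.

0.300 mm per year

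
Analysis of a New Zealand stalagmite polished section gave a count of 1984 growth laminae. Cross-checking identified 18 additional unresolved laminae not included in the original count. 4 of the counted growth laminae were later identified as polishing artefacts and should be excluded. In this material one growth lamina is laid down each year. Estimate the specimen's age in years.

1998 years

After corrections the count is 1984 − 4 + 18 = 1998 growth laminae.
At one growth lamina per year, that is 1998 years.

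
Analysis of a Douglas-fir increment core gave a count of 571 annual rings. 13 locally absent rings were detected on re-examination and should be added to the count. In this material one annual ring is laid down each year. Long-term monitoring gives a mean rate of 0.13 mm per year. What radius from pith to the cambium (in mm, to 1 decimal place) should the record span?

Adjusted count: 571 + 13 = 584 annual rings.
Predicted length = 0.13 mm/year × 584 years = 75.9 mm.

75.9 mm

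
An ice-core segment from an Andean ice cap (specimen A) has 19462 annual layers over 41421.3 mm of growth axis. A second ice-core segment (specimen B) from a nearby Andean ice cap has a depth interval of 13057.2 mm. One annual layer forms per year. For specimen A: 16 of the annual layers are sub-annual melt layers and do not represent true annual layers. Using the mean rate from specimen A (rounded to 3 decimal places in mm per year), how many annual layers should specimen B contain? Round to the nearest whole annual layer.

6130 annual layers

Specimen A: true annual layer count = 19462 − 16 = 19446.
A: 41421.3 mm over 19446 years gives 41421.3 / 19446 ≈ 2.130 mm/yr.
B spans 13057.2 / 2.130 = 6130.14 years ≈ 6130 annual layers.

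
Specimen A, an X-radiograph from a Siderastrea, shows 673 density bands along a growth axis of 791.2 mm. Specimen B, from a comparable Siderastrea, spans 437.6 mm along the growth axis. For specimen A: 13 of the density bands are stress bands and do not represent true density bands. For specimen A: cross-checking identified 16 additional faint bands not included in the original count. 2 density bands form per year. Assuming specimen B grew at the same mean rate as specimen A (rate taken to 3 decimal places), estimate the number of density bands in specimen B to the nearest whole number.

374 density bands

Specimen A: after corrections the count is 673 − 13 + 16 = 676 density bands.
Specimen A: dividing by 2 density bands per year: 676 / 2 = 338 years.
A: 791.2 mm over 338 years gives 791.2 / 338 ≈ 2.341 mm/yr.
For B, 437.6 / 2.341 = 186.93 years; at 2 density bands per year that is 186.93 × 2 ≈ 374 density bands.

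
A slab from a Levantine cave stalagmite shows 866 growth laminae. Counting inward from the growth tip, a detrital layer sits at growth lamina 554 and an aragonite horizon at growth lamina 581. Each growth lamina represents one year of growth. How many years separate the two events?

The two markers are separated by 581 − 554 = 27 growth laminae.
One growth lamina per year makes the interval 27 years.

27 years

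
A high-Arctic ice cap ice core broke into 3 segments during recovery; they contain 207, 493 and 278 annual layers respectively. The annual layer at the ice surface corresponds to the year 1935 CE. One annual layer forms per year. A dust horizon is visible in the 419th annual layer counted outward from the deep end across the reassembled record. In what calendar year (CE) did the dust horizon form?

1376 CE

Total annual layers = 207 + 493 + 278 = 978.
978 − 419 = 559 annual layers lie beyond the dust horizon toward the ice surface.
The annual layer at the ice surface is 1935 CE, so the dust horizon dates to 1935 − 559 = 1376 CE.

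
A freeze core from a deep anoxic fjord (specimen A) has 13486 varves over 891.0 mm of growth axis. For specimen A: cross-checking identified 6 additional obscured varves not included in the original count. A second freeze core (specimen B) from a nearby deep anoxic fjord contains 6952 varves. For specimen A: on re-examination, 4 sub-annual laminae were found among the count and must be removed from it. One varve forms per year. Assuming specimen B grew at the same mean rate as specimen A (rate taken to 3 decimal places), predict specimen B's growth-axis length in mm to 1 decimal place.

Specimen A: true varve count = 13486 − 4 + 6 = 13488.
A: Extension rate ≈ 891.0 / 13488 = 0.066 mm/year.
B's length ≈ 0.066 × 6952 = 458.8 mm.

458.8 mm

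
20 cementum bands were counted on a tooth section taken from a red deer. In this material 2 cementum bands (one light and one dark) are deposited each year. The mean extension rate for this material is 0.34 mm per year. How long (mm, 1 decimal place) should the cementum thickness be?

3.4 mm

With 2 cementum bands per year, 20 / 2 = 10 years.
Length ≈ 0.34 × 10 = 3.4 mm.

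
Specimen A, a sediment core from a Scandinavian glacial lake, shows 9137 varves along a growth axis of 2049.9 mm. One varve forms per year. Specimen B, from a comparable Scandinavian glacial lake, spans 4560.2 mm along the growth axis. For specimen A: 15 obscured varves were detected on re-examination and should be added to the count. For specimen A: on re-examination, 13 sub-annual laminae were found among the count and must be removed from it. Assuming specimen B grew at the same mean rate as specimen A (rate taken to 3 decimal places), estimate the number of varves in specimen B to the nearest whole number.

Specimen A: correcting the raw count gives 9137 − 13 + 15 = 9139 true varves.
A: Mean rate = 2049.9 mm / 9139 years ≈ 0.224 mm per year.
For B, 4560.2 / 0.224 = 20358.04 years ≈ 20358 varves.

20358 varves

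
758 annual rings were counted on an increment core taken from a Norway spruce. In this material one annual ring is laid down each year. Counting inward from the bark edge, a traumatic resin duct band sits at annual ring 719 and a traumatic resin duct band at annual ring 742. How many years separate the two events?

23 years

742 − 719 = 23 annual rings lie between the two events.
One annual ring per year makes the interval 23 years.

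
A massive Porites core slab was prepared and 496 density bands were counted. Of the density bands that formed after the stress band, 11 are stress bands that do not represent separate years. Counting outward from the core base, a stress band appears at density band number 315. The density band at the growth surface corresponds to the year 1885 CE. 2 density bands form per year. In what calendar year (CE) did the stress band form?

496 − 315 = 181 density bands lie beyond the stress band toward the growth surface.
181 − 11 false = 170 true density bands after the stress band.
170 density bands at 2 per year is 170 / 2 = 85 years.
Counting back 85 years from 1885 CE places the stress band in 1885 − 85 = 1800 CE.

1800 CE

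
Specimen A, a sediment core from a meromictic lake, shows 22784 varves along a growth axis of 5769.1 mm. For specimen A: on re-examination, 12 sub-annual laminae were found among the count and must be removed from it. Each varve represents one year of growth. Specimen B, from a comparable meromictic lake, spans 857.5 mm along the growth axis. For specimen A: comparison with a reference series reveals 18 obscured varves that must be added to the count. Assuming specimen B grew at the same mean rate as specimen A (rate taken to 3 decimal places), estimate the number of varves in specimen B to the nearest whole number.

Specimen A: adjusted count: 22784 − 12 + 18 = 22790 varves.
A: Extension rate ≈ 5769.1 / 22790 = 0.253 mm per year.
B spans 857.5 / 0.253 = 3389.33 years ≈ 3389 varves.

3389 varves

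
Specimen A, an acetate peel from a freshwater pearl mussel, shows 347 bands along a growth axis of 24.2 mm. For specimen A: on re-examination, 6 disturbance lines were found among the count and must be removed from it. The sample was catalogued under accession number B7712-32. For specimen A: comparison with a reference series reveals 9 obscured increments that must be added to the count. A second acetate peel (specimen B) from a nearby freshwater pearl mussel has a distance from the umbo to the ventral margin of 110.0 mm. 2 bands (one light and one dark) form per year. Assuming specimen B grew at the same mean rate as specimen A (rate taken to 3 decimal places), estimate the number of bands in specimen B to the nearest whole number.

1594 bands

Specimen A: adjusted count: 347 − 6 + 9 = 350 bands.
Specimen A: dividing by 2 bands per year: 350 / 2 = 175 years.
A: Extension rate ≈ 24.2 / 175 = 0.138 mm/year.
For B, 110.0 / 0.138 = 797.10 years; at 2 bands per year that is 797.10 × 2 ≈ 1594 bands.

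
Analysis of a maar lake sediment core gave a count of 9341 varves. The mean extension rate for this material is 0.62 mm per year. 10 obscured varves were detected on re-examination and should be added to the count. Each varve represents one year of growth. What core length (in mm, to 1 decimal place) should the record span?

Adjusted count: 9341 + 10 = 9351 varves.
Predicted length = 0.62 mm/year × 9351 years = 5797.6 mm.

5797.6 mm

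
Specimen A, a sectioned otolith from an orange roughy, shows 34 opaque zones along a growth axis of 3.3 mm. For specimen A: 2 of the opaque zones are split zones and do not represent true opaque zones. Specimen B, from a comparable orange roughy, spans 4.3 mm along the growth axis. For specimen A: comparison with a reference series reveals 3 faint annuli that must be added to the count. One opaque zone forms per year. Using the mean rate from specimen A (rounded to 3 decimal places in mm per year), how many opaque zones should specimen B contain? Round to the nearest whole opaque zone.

Specimen A: correcting the raw count gives 34 − 2 + 3 = 35 true opaque zones.
A: 3.3 mm over 35 years gives 3.3 / 35 ≈ 0.094 mm/year.
For B, 4.3 / 0.094 = 45.74 years ≈ 46 opaque zones.

46 opaque zones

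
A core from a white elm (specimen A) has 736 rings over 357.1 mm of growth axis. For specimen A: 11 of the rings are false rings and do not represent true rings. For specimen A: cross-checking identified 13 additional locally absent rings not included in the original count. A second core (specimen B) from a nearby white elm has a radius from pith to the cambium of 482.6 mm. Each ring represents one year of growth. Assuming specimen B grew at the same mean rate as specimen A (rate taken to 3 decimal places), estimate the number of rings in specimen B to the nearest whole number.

Specimen A: adjusted count: 736 − 11 + 13 = 738 rings.
A: 357.1 mm over 738 years gives 357.1 / 738 ≈ 0.484 mm/year.
For B, 482.6 / 0.484 = 997.11 years ≈ 997 rings.

997 rings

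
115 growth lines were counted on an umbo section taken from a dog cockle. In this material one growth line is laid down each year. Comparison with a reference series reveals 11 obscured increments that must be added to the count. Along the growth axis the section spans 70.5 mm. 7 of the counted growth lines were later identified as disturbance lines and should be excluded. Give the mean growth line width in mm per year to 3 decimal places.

0.592 mm per year

Adjusted count: 115 − 7 + 11 = 119 growth lines.
Mean rate = 70.5 mm / 119 years ≈ 0.592 mm per year.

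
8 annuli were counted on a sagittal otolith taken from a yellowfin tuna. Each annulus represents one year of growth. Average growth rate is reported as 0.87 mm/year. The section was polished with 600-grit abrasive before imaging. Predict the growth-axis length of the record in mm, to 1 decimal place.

The record spans 8 years at 0.87 mm per year.
Length ≈ 0.87 × 8 = 7.0 mm.

7.0 mm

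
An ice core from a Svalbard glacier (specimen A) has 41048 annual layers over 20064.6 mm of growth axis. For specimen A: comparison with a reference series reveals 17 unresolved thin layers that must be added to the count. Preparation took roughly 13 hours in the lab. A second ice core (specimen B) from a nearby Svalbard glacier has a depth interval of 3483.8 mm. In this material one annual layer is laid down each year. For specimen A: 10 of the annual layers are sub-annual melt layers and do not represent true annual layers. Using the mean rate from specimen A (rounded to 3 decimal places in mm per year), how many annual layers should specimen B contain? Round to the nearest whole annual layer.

7124 annual layers

Specimen A: adjusted count: 41048 − 10 + 17 = 41055 annual layers.
A: 20064.6 mm over 41055 years gives 20064.6 / 41055 ≈ 0.489 mm/year.
B spans 3483.8 / 0.489 = 7124.34 years ≈ 7124 annual layers.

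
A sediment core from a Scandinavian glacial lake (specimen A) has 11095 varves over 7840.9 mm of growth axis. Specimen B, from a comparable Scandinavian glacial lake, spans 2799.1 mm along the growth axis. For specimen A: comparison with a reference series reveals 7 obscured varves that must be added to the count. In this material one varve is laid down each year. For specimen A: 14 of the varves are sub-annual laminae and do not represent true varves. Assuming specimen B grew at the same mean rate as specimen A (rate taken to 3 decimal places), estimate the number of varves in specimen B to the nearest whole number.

Specimen A: correcting the raw count gives 11095 − 14 + 7 = 11088 true varves.
A: Extension rate ≈ 7840.9 / 11088 = 0.707 mm/yr.
B spans 2799.1 / 0.707 = 3959.12 years ≈ 3959 varves.

3959 varves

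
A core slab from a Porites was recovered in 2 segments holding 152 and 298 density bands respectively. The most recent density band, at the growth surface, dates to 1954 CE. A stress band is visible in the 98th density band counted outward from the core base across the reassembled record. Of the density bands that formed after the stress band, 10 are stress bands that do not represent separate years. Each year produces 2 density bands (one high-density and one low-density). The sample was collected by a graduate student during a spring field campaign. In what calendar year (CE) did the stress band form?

1783 CE

Total density bands = 152 + 298 = 450.
Between density band 98 and the growth surface there are 450 − 98 = 352 density bands.
Excluding 10 false density bands: 352 − 10 = 342.
342 density bands at 2 per year is 342 / 2 = 171 years.
Counting back 171 years from 1954 CE places the stress band in 1954 − 171 = 1783 CE.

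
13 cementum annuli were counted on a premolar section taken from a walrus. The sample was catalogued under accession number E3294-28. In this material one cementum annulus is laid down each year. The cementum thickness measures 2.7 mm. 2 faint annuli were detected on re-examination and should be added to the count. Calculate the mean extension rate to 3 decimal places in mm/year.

Correcting the raw count gives 13 + 2 = 15 true cementum annuli.
Extension rate ≈ 2.7 / 15 = 0.180 mm/year.

0.180 mm/year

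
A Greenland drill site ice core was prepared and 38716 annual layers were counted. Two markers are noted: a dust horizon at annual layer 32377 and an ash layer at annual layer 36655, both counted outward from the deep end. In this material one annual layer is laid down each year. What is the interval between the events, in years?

4278 years

36655 − 32377 = 4278 annual layers lie between the two events.
That is 4278 years at one annual layer per year.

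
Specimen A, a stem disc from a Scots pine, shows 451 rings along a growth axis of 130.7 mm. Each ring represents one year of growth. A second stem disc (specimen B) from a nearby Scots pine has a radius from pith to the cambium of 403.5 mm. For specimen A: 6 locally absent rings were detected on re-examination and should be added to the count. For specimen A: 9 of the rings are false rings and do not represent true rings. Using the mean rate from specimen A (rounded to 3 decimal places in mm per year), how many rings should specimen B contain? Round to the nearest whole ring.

Specimen A: correcting the raw count gives 451 − 9 + 6 = 448 true rings.
A: 130.7 mm over 448 years gives 130.7 / 448 ≈ 0.292 mm/year.
B spans 403.5 / 0.292 = 1381.85 years ≈ 1382 rings.

1382 rings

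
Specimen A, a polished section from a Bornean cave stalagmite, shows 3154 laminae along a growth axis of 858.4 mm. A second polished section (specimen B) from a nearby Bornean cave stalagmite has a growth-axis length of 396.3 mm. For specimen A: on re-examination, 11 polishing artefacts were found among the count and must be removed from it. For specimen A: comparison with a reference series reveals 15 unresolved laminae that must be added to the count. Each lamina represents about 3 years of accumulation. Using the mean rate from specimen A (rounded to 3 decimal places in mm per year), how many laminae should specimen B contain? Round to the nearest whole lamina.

Specimen A: true lamina count = 3154 − 11 + 15 = 3158.
Specimen A: at 3 years per lamina, 3158 × 3 = 9474 years.
A: Mean rate = 858.4 mm / 9474 years ≈ 0.091 mm per year.
B spans 396.3 / 0.091 = 4354.95 years; at 3 years per lamina that is 4354.95 / 3 ≈ 1452 laminae.

1452 laminae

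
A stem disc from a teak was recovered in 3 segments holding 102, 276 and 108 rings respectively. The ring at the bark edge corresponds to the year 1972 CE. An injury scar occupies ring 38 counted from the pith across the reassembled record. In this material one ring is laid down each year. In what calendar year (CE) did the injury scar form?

Total rings = 102 + 276 + 108 = 486.
486 − 38 = 448 rings lie beyond the injury scar toward the bark edge.
1972 − 448 = 1524 CE.

1524 CE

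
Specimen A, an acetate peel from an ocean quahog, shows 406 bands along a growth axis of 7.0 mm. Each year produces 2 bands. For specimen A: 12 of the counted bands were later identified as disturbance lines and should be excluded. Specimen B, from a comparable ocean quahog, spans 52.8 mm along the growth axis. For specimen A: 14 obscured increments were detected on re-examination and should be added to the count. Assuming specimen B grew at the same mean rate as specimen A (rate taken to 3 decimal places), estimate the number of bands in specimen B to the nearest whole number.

Specimen A: adjusted count: 406 − 12 + 14 = 408 bands.
Specimen A: with 2 bands per year, 408 / 2 = 204 years.
A: 7.0 mm over 204 years gives 7.0 / 204 ≈ 0.034 mm/yr.
B spans 52.8 / 0.034 = 1552.94 years; at 2 bands per year that is 1552.94 × 2 ≈ 3106 bands.

3106 bands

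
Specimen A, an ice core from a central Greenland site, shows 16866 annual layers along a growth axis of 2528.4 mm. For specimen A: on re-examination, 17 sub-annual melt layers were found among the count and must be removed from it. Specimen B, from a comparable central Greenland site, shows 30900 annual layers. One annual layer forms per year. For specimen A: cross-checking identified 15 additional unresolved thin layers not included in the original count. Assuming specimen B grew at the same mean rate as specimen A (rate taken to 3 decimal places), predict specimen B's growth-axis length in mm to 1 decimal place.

Specimen A: adjusted count: 16866 − 17 + 15 = 16864 annual layers.
A: Mean rate = 2528.4 mm / 16864 years ≈ 0.150 mm/year.
B's length ≈ 0.150 × 30900 = 4635.0 mm.

4635.0 mm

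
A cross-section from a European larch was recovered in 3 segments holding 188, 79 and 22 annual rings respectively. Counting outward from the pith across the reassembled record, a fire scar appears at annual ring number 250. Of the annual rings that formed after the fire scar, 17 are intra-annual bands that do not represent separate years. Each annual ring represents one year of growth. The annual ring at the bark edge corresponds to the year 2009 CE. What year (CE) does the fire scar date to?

Total annual rings = 188 + 79 + 22 = 289.
Between annual ring 250 and the bark edge there are 289 − 250 = 39 annual rings.
Removing the 17 false annual rings leaves 39 − 17 = 22 true annual rings beyond the fire scar.
2009 − 22 = 1987 CE.

1987 CE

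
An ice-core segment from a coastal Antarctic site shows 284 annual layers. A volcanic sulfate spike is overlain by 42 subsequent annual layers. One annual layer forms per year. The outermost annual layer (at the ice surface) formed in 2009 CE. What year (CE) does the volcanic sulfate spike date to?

42 annual layers post-date the volcanic sulfate spike.
Counting back 42 years from 2009 CE places the volcanic sulfate spike in 2009 − 42 = 1967 CE.

1967 CE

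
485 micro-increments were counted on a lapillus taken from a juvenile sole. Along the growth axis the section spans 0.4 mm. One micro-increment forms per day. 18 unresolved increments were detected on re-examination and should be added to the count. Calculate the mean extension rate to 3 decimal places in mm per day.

0.001 mm per day

True micro-increment count = 485 + 18 = 503.
Extension rate ≈ 0.4 / 503 = 0.001 mm per day.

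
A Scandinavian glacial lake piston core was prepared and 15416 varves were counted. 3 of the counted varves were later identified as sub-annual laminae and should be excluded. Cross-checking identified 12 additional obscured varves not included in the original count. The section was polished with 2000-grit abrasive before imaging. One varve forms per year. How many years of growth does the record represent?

After corrections the count is 15416 − 3 + 12 = 15425 varves.
At one varve per year, that is 15425 years.

15425 yr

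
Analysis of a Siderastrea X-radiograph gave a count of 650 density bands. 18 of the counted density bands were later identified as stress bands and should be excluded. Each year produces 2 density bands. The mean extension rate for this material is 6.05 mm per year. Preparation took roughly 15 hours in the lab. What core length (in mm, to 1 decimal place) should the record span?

1911.8 mm

True density band count = 650 − 18 = 632.
632 density bands at 2 per year is 632 / 2 = 316 years.
Length ≈ 6.05 × 316 = 1911.8 mm.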